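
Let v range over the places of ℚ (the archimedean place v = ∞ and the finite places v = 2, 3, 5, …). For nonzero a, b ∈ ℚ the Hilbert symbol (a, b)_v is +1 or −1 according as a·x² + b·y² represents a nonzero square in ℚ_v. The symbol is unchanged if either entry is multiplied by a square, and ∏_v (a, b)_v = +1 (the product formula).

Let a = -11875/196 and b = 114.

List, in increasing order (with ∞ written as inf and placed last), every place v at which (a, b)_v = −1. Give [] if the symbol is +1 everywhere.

(a, b) ≡ (-19, 114) mod (ℚ^×)²; places V = {2, 3, 5, 7, 19, ∞}.
(a,b)_5: α=4, u≡1; β=0, v≡4 (mod 5); (1|5)=+1, (4|5)=+1; sign (−1)^0·+1^0·+1^4 = +1.
(a,b)_∞: sgn(-19)=−, sgn(114)=+, so +1.
(a,b)_19: α=1, u≡13; β=1, v≡6 (mod 19); (13|19)=-1, (6|19)=+1; sign (−1)^1·-1^1·+1^1 = +1.
(a,b)_3: α=0, u≡2; β=1, v≡2 (mod 3); (2|3)=-1, (2|3)=-1; sign (−1)^0·-1^1·-1^0 = -1.
(a,b)_7: α=-2, u≡1; β=0, v≡2 (mod 7); (1|7)=+1, (2|7)=+1; sign (−1)^0·+1^0·+1^-2 = +1.
(a,b)_2: α=-2, β=1; u≡5, v≡1 (mod 8); ε(u)ε(v)=0·0, αω(v)=-2·0, βω(u)=1·1; sum ≡ 1  ⇒  -1.
(-19, 114 / ℚ) ramifies at {2, 3}: a division algebra.

[2, 3]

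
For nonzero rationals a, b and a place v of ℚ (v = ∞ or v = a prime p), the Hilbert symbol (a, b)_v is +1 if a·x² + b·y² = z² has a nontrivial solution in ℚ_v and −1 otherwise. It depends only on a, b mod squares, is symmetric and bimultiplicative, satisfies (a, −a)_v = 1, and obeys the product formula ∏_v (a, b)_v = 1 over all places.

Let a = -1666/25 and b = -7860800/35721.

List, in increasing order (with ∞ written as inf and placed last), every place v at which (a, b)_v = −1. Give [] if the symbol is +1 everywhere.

[2, inf]

(a, b) ≡ (-34, -17) mod (ℚ^×)²; places V = {2, 3, 5, 7, 17, ∞}.
(a,b)_∞: sgn(-34)=−, sgn(-17)=−, so -1.
(a,b)_17: α=1, u≡9; β=3, v≡8 (mod 17); (9|17)=+1, (8|17)=+1; sign (−1)^0·+1^3·+1^1 = +1.
(a,b)_2: α=1, β=6; u≡7, v≡7 (mod 8); ε(u)ε(v)=1·1, αω(v)=1·0, βω(u)=6·0; sum ≡ 1  ⇒  -1.
(a,b)_5: α=-2, u≡4; β=2, v≡3 (mod 5); (4|5)=+1, (3|5)=-1; sign (−1)^0·+1^2·-1^-2 = +1.
(a,b)_7: α=2, u≡2; β=-2, v≡4 (mod 7); (2|7)=+1, (4|7)=+1; sign (−1)^0·+1^-2·+1^2 = +1.
(a,b)_3: α=0, u≡2; β=-6, v≡1 (mod 3); (2|3)=-1, (1|3)=+1; sign (−1)^0·-1^-6·+1^0 = +1.
(-34, -17 / ℚ) ramifies at {2, ∞}: a division algebra.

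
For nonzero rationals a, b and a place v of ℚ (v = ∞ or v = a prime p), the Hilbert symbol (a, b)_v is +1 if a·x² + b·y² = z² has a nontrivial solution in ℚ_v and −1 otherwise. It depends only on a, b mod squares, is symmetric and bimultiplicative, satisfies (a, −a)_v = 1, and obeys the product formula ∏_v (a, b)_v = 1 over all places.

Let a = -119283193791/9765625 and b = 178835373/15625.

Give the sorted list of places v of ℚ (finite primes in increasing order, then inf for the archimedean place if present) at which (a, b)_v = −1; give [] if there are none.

(a, b) ≡ (-31, 20677) mod (ℚ^×)²; places V = {2, 3, 5, 23, 29, 31, ∞}.
(a,b)_3: α=2, u≡2; β=2, v≡1 (mod 3); (2|3)=-1, (1|3)=+1; sign (−1)^0·-1^2·+1^2 = +1.
(a,b)_31: α=3, u≡29; β=3, v≡20 (mod 31); (29|31)=-1, (20|31)=+1; sign (−1)^1·-1^3·+1^3 = +1.
(a,b)_2: α=0, β=0; u≡1, v≡5 (mod 8); ε(u)ε(v)=0·0, αω(v)=0·1, βω(u)=0·0; sum ≡ 0  ⇒  +1.
(a,b)_23: α=2, u≡14; β=1, v≡6 (mod 23); (14|23)=-1, (6|23)=+1; sign (−1)^0·-1^1·+1^2 = -1.
(a,b)_∞: sgn(-31)=−, sgn(20677)=+, so +1.
(a,b)_5: α=-10, u≡4; β=-6, v≡3 (mod 5); (4|5)=+1, (3|5)=-1; sign (−1)^0·+1^-6·-1^-10 = +1.
(a,b)_29: α=2, u≡27; β=1, v≡14 (mod 29); (27|29)=-1, (14|29)=-1; sign (−1)^0·-1^1·-1^2 = -1.
|Ram(-31, 20677)| = 2, even; anisotropic at {23, 29}.

[23, 29]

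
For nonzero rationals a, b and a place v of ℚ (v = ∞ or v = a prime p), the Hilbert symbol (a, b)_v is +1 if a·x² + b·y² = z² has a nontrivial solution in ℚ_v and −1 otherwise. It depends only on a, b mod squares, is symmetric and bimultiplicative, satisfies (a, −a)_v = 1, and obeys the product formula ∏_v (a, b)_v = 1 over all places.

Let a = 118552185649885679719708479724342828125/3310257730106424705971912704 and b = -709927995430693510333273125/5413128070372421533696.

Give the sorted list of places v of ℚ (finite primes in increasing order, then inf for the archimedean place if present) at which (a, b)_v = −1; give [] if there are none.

Mod squares: a ≡ 162490421, b ≡ -37. Check v ∈ {∞, 2, 3, 5, 11, 13, 17, 19, 23, 29, 31, 37, 41, 43, 47, 53}.
v=3: a=3^6·(≡2), b=3^4·(≡2) mod 3; (2|3)=-1, (2|3)=-1; (−1)^{6·4·1}·(-1)^4·(-1)^6 = +1.
v=5: a=5^6·(≡4), b=5^4·(≡3) mod 5; (4|5)=+1, (3|5)=-1; (−1)^{6·4·2}·(+1)^4·(-1)^6 = +1.
v=17: a=17^-4·(≡1), b=17^-2·(≡6) mod 17; (1|17)=+1, (6|17)=-1; (−1)^{-4·-2·8}·(+1)^-2·(-1)^-4 = +1.
v=53: a=53^3·(≡32), b=53^2·(≡1) mod 53; (32|53)=-1, (1|53)=+1; (−1)^{3·2·26}·(-1)^2·(+1)^3 = +1.
v=11: a=11^2·(≡9), b=11^2·(≡8) mod 11; (9|11)=+1, (8|11)=-1; (−1)^{2·2·5}·(+1)^2·(-1)^2 = +1.
v=19: a=19^-2·(≡18), b=19^-2·(≡1) mod 19; (18|19)=-1, (1|19)=+1; (−1)^{-2·-2·9}·(-1)^-2·(+1)^-2 = +1.
v=29: a=29^-4·(≡20), b=29^-4·(≡17) mod 29; (20|29)=+1, (17|29)=-1; (−1)^{-4·-4·14}·(+1)^-4·(-1)^-4 = +1.
v=47: a=47^3·(≡28), b=47^2·(≡30) mod 47; (28|47)=+1, (30|47)=-1; (−1)^{3·2·23}·(+1)^2·(-1)^3 = -1.
v=31: a=31^2·(≡6), b=31^2·(≡16) mod 31; (6|31)=-1, (16|31)=+1; (−1)^{2·2·15}·(-1)^2·(+1)^2 = +1.
v=43: a=43^3·(≡26), b=43^2·(≡36) mod 43; (26|43)=-1, (36|43)=+1; (−1)^{3·2·21}·(-1)^2·(+1)^3 = +1.
v=2: v_2(a)=-20, v_2(b)=-18; units ≡ 5, 3 (mod 8); ε·ε+αω+βω = 0·1+-20·1+-18·1 ≡ 0  ⇒  (a,b)_2 = +1.
v=13: a=13^4·(≡5), b=13^2·(≡5) mod 13; (5|13)=-1, (5|13)=-1; (−1)^{4·2·6}·(-1)^2·(-1)^4 = +1.
v=41: a=41^3·(≡10), b=41^2·(≡31) mod 41; (10|41)=+1, (31|41)=+1; (−1)^{3·2·20}·(+1)^2·(+1)^3 = +1.
v=23: a=23^-6·(≡19), b=23^-4·(≡18) mod 23; (19|23)=-1, (18|23)=+1; (−1)^{-6·-4·11}·(-1)^-4·(+1)^-6 = +1.
v=37: a=37^1·(≡17), b=37^1·(≡4) mod 37; (17|37)=-1, (4|37)=+1; (−1)^{1·1·18}·(-1)^1·(+1)^1 = -1.
v=∞: 162490421 > 0 and -37 < 0  ⇒  (a,b)_∞ = +1.
Ram(162490421, -37) = {37, 47}; no ℚ_37-point on the conic.

[37, 47]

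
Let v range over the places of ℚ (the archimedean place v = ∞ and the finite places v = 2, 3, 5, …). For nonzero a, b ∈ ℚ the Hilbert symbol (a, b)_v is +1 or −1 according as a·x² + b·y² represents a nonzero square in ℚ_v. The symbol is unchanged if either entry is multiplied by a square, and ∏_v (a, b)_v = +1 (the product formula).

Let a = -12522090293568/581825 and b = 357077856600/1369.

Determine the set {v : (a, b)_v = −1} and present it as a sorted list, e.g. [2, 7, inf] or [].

[17, 19, 23, 43]

Mod squares: a ≡ -958341, b ≡ 83334. Check v ∈ {∞, 2, 3, 5, 17, 19, 23, 37, 43}.
v=∞: -958341 < 0 and 83334 > 0  ⇒  (a,b)_∞ = +1.
v=37: a=37^-2·(≡10), b=37^-2·(≡3) mod 37; (10|37)=+1, (3|37)=+1; (−1)^{-2·-2·18}·(+1)^-2·(+1)^-2 = +1.
v=2: v_2(a)=6, v_2(b)=3; units ≡ 3, 3 (mod 8); ε·ε+αω+βω = 1·1+6·1+3·1 ≡ 0  ⇒  (a,b)_2 = +1.
v=3: a=3^9·(≡2), b=3^5·(≡1) mod 3; (2|3)=-1, (1|3)=+1; (−1)^{9·5·1}·(-1)^5·(+1)^9 = +1.
v=23: a=23^3·(≡4), b=23^2·(≡17) mod 23; (4|23)=+1, (17|23)=-1; (−1)^{3·2·11}·(+1)^2·(-1)^3 = -1.
v=19: a=19^1·(≡16), b=19^1·(≡16) mod 19; (16|19)=+1, (16|19)=+1; (−1)^{1·1·9}·(+1)^1·(+1)^1 = -1.
v=17: a=17^-1·(≡15), b=17^1·(≡5) mod 17; (15|17)=+1, (5|17)=-1; (−1)^{-1·1·8}·(+1)^1·(-1)^-1 = -1.
v=5: a=5^-2·(≡4), b=5^2·(≡1) mod 5; (4|5)=+1, (1|5)=+1; (−1)^{-2·2·2}·(+1)^2·(+1)^-2 = +1.
v=43: a=43^1·(≡33), b=43^1·(≡3) mod 43; (33|43)=-1, (3|43)=-1; (−1)^{1·1·21}·(-1)^1·(-1)^1 = -1.
|Ram(-958341, 83334)| = 4, even; anisotropic at {17, 19, 23, 43}.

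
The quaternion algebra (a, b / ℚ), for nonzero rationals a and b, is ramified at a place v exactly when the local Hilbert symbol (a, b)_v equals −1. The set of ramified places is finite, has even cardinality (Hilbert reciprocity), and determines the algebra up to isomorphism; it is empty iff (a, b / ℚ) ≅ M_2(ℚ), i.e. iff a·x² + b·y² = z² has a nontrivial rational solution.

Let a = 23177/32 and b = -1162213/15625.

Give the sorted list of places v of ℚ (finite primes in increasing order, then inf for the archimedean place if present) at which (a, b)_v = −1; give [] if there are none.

Mod squares: a ≡ 946, b ≡ -13. Check v ∈ {∞, 2, 5, 7, 11, 13, 23, 43}.
v=7: a=7^2·(≡1), b=7^0·(≡4) mod 7; (1|7)=+1, (4|7)=+1; (−1)^{2·0·3}·(+1)^0·(+1)^2 = +1.
v=23: a=23^0·(≡12), b=23^2·(≡10) mod 23; (12|23)=+1, (10|23)=-1; (−1)^{0·2·11}·(+1)^2·(-1)^0 = +1.
v=11: a=11^1·(≡5), b=11^0·(≡5) mod 11; (5|11)=+1, (5|11)=+1; (−1)^{1·0·5}·(+1)^0·(+1)^1 = +1.
v=43: a=43^1·(≡37), b=43^0·(≡29) mod 43; (37|43)=-1, (29|43)=-1; (−1)^{1·0·21}·(-1)^0·(-1)^1 = -1.
v=5: a=5^0·(≡1), b=5^-6·(≡2) mod 5; (1|5)=+1, (2|5)=-1; (−1)^{0·-6·2}·(+1)^-6·(-1)^0 = +1.
v=13: a=13^0·(≡4), b=13^3·(≡9) mod 13; (4|13)=+1, (9|13)=+1; (−1)^{0·3·6}·(+1)^3·(+1)^0 = +1.
v=2: v_2(a)=-5, v_2(b)=0; units ≡ 1, 3 (mod 8); ε·ε+αω+βω = 0·1+-5·1+0·0 ≡ 1  ⇒  (a,b)_2 = -1.
v=∞: 946 > 0 and -13 < 0  ⇒  (a,b)_∞ = +1.
|Ram(946, -13)| = 2, even; anisotropic at {2, 43}.

[2, 43]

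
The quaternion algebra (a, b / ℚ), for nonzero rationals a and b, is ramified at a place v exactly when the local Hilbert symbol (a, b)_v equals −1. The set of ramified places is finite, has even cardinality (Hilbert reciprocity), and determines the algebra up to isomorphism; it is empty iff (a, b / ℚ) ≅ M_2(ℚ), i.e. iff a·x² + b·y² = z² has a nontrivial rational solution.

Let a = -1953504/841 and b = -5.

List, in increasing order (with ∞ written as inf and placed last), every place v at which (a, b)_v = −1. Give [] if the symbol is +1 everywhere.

Mod squares: a ≡ -13566, b ≡ -5. Check v ∈ {∞, 2, 3, 5, 7, 17, 19, 29}.
v=2: v_2(a)=5, v_2(b)=0; units ≡ 1, 3 (mod 8); ε·ε+αω+βω = 0·1+5·1+0·0 ≡ 1  ⇒  (a,b)_2 = -1.
v=17: a=17^1·(≡1), b=17^0·(≡12) mod 17; (1|17)=+1, (12|17)=-1; (−1)^{1·0·8}·(+1)^0·(-1)^1 = -1.
v=∞: -13566 < 0 and -5 < 0  ⇒  (a,b)_∞ = -1.
v=5: a=5^0·(≡1), b=5^1·(≡4) mod 5; (1|5)=+1, (4|5)=+1; (−1)^{0·1·2}·(+1)^1·(+1)^0 = +1.
v=3: a=3^3·(≡2), b=3^0·(≡1) mod 3; (2|3)=-1, (1|3)=+1; (−1)^{3·0·1}·(-1)^0·(+1)^3 = +1.
v=19: a=19^1·(≡10), b=19^0·(≡14) mod 19; (10|19)=-1, (14|19)=-1; (−1)^{1·0·9}·(-1)^0·(-1)^1 = -1.
v=29: a=29^-2·(≡23), b=29^0·(≡24) mod 29; (23|29)=+1, (24|29)=+1; (−1)^{-2·0·14}·(+1)^0·(+1)^-2 = +1.
v=7: a=7^1·(≡4), b=7^0·(≡2) mod 7; (4|7)=+1, (2|7)=+1; (−1)^{1·0·3}·(+1)^0·(+1)^1 = +1.
|Ram(-13566, -5)| = 4, even; anisotropic at {2, 17, 19, ∞}.

[2, 17, 19, inf]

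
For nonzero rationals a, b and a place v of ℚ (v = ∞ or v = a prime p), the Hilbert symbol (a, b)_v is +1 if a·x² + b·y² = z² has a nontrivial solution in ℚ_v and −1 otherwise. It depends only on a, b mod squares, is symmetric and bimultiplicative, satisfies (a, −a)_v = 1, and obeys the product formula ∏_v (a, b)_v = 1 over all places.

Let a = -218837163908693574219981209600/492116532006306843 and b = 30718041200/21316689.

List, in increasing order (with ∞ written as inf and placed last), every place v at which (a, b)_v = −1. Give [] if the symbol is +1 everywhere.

[3, 17, 29, 31]

Mod squares: a ≡ -18660543, b ≡ 5423. Check v ∈ {∞, 2, 3, 5, 7, 11, 17, 19, 29, 31, 37}.
v=29: a=29^3·(≡12), b=29^1·(≡24) mod 29; (12|29)=-1, (24|29)=+1; (−1)^{3·1·14}·(-1)^1·(+1)^3 = -1.
v=37: a=37^1·(≡8), b=37^0·(≡1) mod 37; (8|37)=-1, (1|37)=+1; (−1)^{1·0·18}·(-1)^0·(+1)^1 = +1.
v=5: a=5^2·(≡2), b=5^2·(≡2) mod 5; (2|5)=-1, (2|5)=-1; (−1)^{2·2·2}·(-1)^2·(-1)^2 = +1.
v=31: a=31^1·(≡16), b=31^0·(≡22) mod 31; (16|31)=+1, (22|31)=-1; (−1)^{1·0·15}·(+1)^0·(-1)^1 = -1.
v=17: a=17^9·(≡3), b=17^3·(≡15) mod 17; (3|17)=-1, (15|17)=+1; (−1)^{9·3·8}·(-1)^3·(+1)^9 = -1.
v=11: a=11^5·(≡2), b=11^1·(≡5) mod 11; (2|11)=-1, (5|11)=+1; (−1)^{5·1·5}·(-1)^1·(+1)^5 = +1.
v=19: a=19^-6·(≡14), b=19^-2·(≡3) mod 19; (14|19)=-1, (3|19)=-1; (−1)^{-6·-2·9}·(-1)^-2·(-1)^-6 = +1.
v=7: a=7^0·(≡4), b=7^2·(≡5) mod 7; (4|7)=+1, (5|7)=-1; (−1)^{0·2·3}·(+1)^2·(-1)^0 = +1.
v=3: a=3^-21·(≡1), b=3^-10·(≡2) mod 3; (1|3)=+1, (2|3)=-1; (−1)^{-21·-10·1}·(+1)^-10·(-1)^-21 = -1.
v=2: v_2(a)=14, v_2(b)=4; units ≡ 1, 7 (mod 8); ε·ε+αω+βω = 0·1+14·0+4·0 ≡ 0  ⇒  (a,b)_2 = +1.
v=∞: -18660543 < 0 and 5423 > 0  ⇒  (a,b)_∞ = +1.
Ram(-18660543, 5423) = {3, 17, 29, 31}; no ℚ_3-point on the conic.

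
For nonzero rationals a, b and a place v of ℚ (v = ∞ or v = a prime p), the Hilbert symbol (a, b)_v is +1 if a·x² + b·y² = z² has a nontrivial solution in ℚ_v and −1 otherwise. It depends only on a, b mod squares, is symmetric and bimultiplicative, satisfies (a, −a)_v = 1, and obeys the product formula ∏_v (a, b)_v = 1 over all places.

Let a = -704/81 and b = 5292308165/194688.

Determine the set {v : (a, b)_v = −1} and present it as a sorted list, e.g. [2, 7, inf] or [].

[2, 11, 19, 29]

(a, b) ≡ (-11, 126730) mod (ℚ^×)²; places V = {2, 3, 5, 11, 13, 17, 19, 23, 29, ∞}.
(a,b)_13: α=0, u≡8; β=-2, v≡5 (mod 13); (8|13)=-1, (5|13)=-1; sign (−1)^0·-1^-2·-1^0 = +1.
(a,b)_19: α=0, u≡15; β=1, v≡6 (mod 19); (15|19)=-1, (6|19)=+1; sign (−1)^0·-1^1·+1^0 = -1.
(a,b)_17: α=0, u≡6; β=4, v≡10 (mod 17); (6|17)=-1, (10|17)=-1; sign (−1)^0·-1^4·-1^0 = +1.
(a,b)_3: α=-4, u≡1; β=-2, v≡1 (mod 3); (1|3)=+1, (1|3)=+1; sign (−1)^0·+1^-2·+1^-4 = +1.
(a,b)_11: α=1, u≡6; β=0, v≡10 (mod 11); (6|11)=-1, (10|11)=-1; sign (−1)^0·-1^0·-1^1 = -1.
(a,b)_2: α=6, β=-7; u≡5, v≡5 (mod 8); ε(u)ε(v)=0·0, αω(v)=6·1, βω(u)=-7·1; sum ≡ 1  ⇒  -1.
(a,b)_∞: sgn(-11)=−, sgn(126730)=+, so +1.
(a,b)_23: α=0, u≡18; β=1, v≡9 (mod 23); (18|23)=+1, (9|23)=+1; sign (−1)^0·+1^1·+1^0 = +1.
(a,b)_29: α=0, u≡11; β=1, v≡22 (mod 29); (11|29)=-1, (22|29)=+1; sign (−1)^0·-1^1·+1^0 = -1.
(a,b)_5: α=0, u≡1; β=1, v≡1 (mod 5); (1|5)=+1, (1|5)=+1; sign (−1)^0·+1^1·+1^0 = +1.
(-11, 126730 / ℚ) ramifies at {2, 11, 19, 29}: a division algebra.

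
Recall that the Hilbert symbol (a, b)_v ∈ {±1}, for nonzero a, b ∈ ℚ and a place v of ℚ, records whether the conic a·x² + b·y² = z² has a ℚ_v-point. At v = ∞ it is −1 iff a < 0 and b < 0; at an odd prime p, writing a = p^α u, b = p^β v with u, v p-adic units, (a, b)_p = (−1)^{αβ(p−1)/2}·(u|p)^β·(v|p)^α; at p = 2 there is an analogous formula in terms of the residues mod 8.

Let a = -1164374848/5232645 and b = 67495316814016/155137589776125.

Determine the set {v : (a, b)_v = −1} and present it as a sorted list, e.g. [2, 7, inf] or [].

[2, 5, 7, 13]

(a, b) ≡ (-65, 455) mod (ℚ^×)²; places V = {2, 3, 5, 7, 11, 13, 31, ∞}.
(a,b)_2: α=6, β=6; u≡7, v≡7 (mod 8); ε(u)ε(v)=1·1, αω(v)=6·0, βω(u)=6·0; sum ≡ 1  ⇒  -1.
(a,b)_7: α=2, u≡3; β=5, v≡4 (mod 7); (3|7)=-1, (4|7)=+1; sign (−1)^0·-1^5·+1^2 = -1.
(a,b)_∞: sgn(-65)=−, sgn(455)=+, so +1.
(a,b)_5: α=-1, u≡3; β=-3, v≡4 (mod 5); (3|5)=-1, (4|5)=+1; sign (−1)^0·-1^-3·+1^-1 = -1.
(a,b)_13: α=5, u≡5; β=7, v≡10 (mod 13); (5|13)=-1, (10|13)=+1; sign (−1)^0·-1^7·+1^5 = -1.
(a,b)_11: α=-2, u≡3; β=-6, v≡9 (mod 11); (3|11)=+1, (9|11)=+1; sign (−1)^0·+1^-6·+1^-2 = +1.
(a,b)_31: α=-2, u≡14; β=-2, v≡17 (mod 31); (14|31)=+1, (17|31)=-1; sign (−1)^0·+1^-2·-1^-2 = +1.
(a,b)_3: α=-2, u≡1; β=-6, v≡2 (mod 3); (1|3)=+1, (2|3)=-1; sign (−1)^0·+1^-6·-1^-2 = +1.
Ram(-65, 455) = {2, 5, 7, 13}; no ℚ_2-point on the conic.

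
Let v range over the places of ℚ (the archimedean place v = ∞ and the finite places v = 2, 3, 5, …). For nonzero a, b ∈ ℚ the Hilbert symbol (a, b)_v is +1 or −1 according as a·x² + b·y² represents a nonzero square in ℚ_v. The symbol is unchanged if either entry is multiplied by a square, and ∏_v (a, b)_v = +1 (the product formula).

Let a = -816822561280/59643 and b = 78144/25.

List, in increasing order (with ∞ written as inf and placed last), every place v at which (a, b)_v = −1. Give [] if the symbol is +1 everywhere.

[2, 3, 11, 31]

Mod squares: a ≡ -653790, b ≡ 1221. Check v ∈ {∞, 2, 3, 5, 11, 19, 31, 37, 47}.
v=5: a=5^1·(≡3), b=5^-2·(≡4) mod 5; (3|5)=-1, (4|5)=+1; (−1)^{1·-2·2}·(-1)^-2·(+1)^1 = +1.
v=47: a=47^-2·(≡27), b=47^0·(≡20) mod 47; (27|47)=+1, (20|47)=-1; (−1)^{-2·0·23}·(+1)^0·(-1)^-2 = +1.
v=31: a=31^1·(≡23), b=31^0·(≡27) mod 31; (23|31)=-1, (27|31)=-1; (−1)^{1·0·15}·(-1)^0·(-1)^1 = -1.
v=19: a=19^1·(≡12), b=19^0·(≡9) mod 19; (12|19)=-1, (9|19)=+1; (−1)^{1·0·9}·(-1)^0·(+1)^1 = +1.
v=11: a=11^4·(≡6), b=11^1·(≡3) mod 11; (6|11)=-1, (3|11)=+1; (−1)^{4·1·5}·(-1)^1·(+1)^4 = -1.
v=∞: -653790 < 0 and 1221 > 0  ⇒  (a,b)_∞ = +1.
v=2: v_2(a)=9, v_2(b)=6; units ≡ 1, 5 (mod 8); ε·ε+αω+βω = 0·0+9·1+6·0 ≡ 1  ⇒  (a,b)_2 = -1.
v=37: a=37^1·(≡9), b=37^1·(≡9) mod 37; (9|37)=+1, (9|37)=+1; (−1)^{1·1·18}·(+1)^1·(+1)^1 = +1.
v=3: a=3^-3·(≡2), b=3^1·(≡2) mod 3; (2|3)=-1, (2|3)=-1; (−1)^{-3·1·1}·(-1)^1·(-1)^-3 = -1.
Ram(-653790, 1221) = {2, 3, 11, 31}; no ℚ_2-point on the conic.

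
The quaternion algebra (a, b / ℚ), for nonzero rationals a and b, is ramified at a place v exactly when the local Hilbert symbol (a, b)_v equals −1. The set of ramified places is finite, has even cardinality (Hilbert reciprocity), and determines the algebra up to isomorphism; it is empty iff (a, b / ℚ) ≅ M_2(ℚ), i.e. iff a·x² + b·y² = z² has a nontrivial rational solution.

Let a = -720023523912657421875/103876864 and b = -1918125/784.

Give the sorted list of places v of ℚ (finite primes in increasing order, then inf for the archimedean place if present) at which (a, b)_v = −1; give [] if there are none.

[31, inf]

(a, b) ≡ (-187, -341) mod (ℚ^×)²; places V = {2, 3, 5, 7, 11, 13, 17, 31, ∞}.
(a,b)_3: α=6, u≡2; β=2, v≡1 (mod 3); (2|3)=-1, (1|3)=+1; sign (−1)^0·-1^2·+1^6 = +1.
(a,b)_31: α=4, u≡17; β=1, v≡7 (mod 31); (17|31)=-1, (7|31)=+1; sign (−1)^0·-1^1·+1^4 = -1.
(a,b)_5: α=8, u≡3; β=4, v≡4 (mod 5); (3|5)=-1, (4|5)=+1; sign (−1)^0·-1^4·+1^8 = +1.
(a,b)_13: α=-2, u≡8; β=0, v≡3 (mod 13); (8|13)=-1, (3|13)=+1; sign (−1)^0·-1^0·+1^-2 = +1.
(a,b)_2: α=-8, β=-4; u≡5, v≡3 (mod 8); ε(u)ε(v)=0·1, αω(v)=-8·1, βω(u)=-4·1; sum ≡ 0  ⇒  +1.
(a,b)_∞: sgn(-187)=−, sgn(-341)=−, so -1.
(a,b)_7: α=-4, u≡4; β=-2, v≡4 (mod 7); (4|7)=+1, (4|7)=+1; sign (−1)^0·+1^-2·+1^-4 = +1.
(a,b)_17: α=1, u≡14; β=0, v≡1 (mod 17); (14|17)=-1, (1|17)=+1; sign (−1)^0·-1^0·+1^1 = +1.
(a,b)_11: α=5, u≡1; β=1, v≡10 (mod 11); (1|11)=+1, (10|11)=-1; sign (−1)^1·+1^1·-1^5 = +1.
Ram(-187, -341) = {31, ∞}; no ℚ_31-point on the conic.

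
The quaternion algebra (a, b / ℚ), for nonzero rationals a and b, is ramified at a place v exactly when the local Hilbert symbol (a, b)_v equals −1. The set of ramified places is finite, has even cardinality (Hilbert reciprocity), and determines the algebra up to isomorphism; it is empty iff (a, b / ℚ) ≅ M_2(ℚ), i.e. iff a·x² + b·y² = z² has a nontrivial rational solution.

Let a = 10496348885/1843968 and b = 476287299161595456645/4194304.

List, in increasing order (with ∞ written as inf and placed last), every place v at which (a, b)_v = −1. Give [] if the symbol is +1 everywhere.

[19, 29]

(a, b) ≡ (190095, 2091045) mod (ℚ^×)²; places V = {2, 3, 5, 7, 11, 17, 19, 23, 29, 37, ∞}.
(a,b)_17: α=0, u≡9; β=2, v≡5 (mod 17); (9|17)=+1, (5|17)=-1; sign (−1)^0·+1^2·-1^0 = +1.
(a,b)_29: α=1, u≡13; β=3, v≡18 (mod 29); (13|29)=+1, (18|29)=-1; sign (−1)^0·+1^3·-1^1 = -1.
(a,b)_23: α=1, u≡16; β=3, v≡11 (mod 23); (16|23)=+1, (11|23)=-1; sign (−1)^1·+1^3·-1^1 = +1.
(a,b)_5: α=1, u≡4; β=1, v≡1 (mod 5); (4|5)=+1, (1|5)=+1; sign (−1)^0·+1^1·+1^1 = +1.
(a,b)_37: α=2, u≡12; β=0, v≡28 (mod 37); (12|37)=+1, (28|37)=+1; sign (−1)^0·+1^0·+1^2 = +1.
(a,b)_3: α=-1, u≡2; β=1, v≡1 (mod 3); (2|3)=-1, (1|3)=+1; sign (−1)^1·-1^1·+1^-1 = +1.
(a,b)_11: α=2, u≡5; β=7, v≡4 (mod 11); (5|11)=+1, (4|11)=+1; sign (−1)^0·+1^7·+1^2 = +1.
(a,b)_7: α=-4, u≡3; β=0, v≡6 (mod 7); (3|7)=-1, (6|7)=-1; sign (−1)^0·-1^0·-1^-4 = +1.
(a,b)_2: α=-8, β=-22; u≡7, v≡5 (mod 8); ε(u)ε(v)=1·0, αω(v)=-8·1, βω(u)=-22·0; sum ≡ 0  ⇒  +1.
(a,b)_19: α=1, u≡6; β=1, v≡7 (mod 19); (6|19)=+1, (7|19)=+1; sign (−1)^1·+1^1·+1^1 = -1.
(a,b)_∞: sgn(190095)=+, sgn(2091045)=+, so +1.
|Ram(190095, 2091045)| = 2, even; anisotropic at {19, 29}.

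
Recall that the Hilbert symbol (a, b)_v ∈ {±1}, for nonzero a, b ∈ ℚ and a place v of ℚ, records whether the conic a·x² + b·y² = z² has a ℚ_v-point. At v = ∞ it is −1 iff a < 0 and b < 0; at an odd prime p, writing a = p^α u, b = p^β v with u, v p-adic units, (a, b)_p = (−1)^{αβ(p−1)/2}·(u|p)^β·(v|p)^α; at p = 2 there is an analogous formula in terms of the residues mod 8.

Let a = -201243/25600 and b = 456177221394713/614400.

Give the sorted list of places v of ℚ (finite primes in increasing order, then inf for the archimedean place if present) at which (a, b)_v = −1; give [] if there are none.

(a, b) ≡ (-3, 176358) mod (ℚ^×)²; places V = {2, 3, 5, 7, 13, 17, 19, 37, ∞}.
(a,b)_17: α=0, u≡7; β=1, v≡2 (mod 17); (7|17)=-1, (2|17)=+1; sign (−1)^0·-1^1·+1^0 = -1.
(a,b)_13: α=0, u≡12; β=3, v≡5 (mod 13); (12|13)=+1, (5|13)=-1; sign (−1)^0·+1^3·-1^0 = +1.
(a,b)_3: α=1, u≡2; β=-1, v≡1 (mod 3); (2|3)=-1, (1|3)=+1; sign (−1)^1·-1^-1·+1^1 = +1.
(a,b)_5: α=-2, u≡3; β=-2, v≡3 (mod 5); (3|5)=-1, (3|5)=-1; sign (−1)^0·-1^-2·-1^-2 = +1.
(a,b)_7: α=2, u≡2; β=3, v≡4 (mod 7); (2|7)=+1, (4|7)=+1; sign (−1)^0·+1^3·+1^2 = +1.
(a,b)_19: α=0, u≡17; β=1, v≡8 (mod 19); (17|19)=+1, (8|19)=-1; sign (−1)^0·+1^1·-1^0 = +1.
(a,b)_∞: sgn(-3)=−, sgn(176358)=+, so +1.
(a,b)_37: α=2, u≡9; β=4, v≡30 (mod 37); (9|37)=+1, (30|37)=+1; sign (−1)^0·+1^4·+1^2 = +1.
(a,b)_2: α=-10, β=-13; u≡5, v≡3 (mod 8); ε(u)ε(v)=0·1, αω(v)=-10·1, βω(u)=-13·1; sum ≡ 1  ⇒  -1.
Ram(-3, 176358) = {2, 17}; no ℚ_2-point on the conic.

[2, 17]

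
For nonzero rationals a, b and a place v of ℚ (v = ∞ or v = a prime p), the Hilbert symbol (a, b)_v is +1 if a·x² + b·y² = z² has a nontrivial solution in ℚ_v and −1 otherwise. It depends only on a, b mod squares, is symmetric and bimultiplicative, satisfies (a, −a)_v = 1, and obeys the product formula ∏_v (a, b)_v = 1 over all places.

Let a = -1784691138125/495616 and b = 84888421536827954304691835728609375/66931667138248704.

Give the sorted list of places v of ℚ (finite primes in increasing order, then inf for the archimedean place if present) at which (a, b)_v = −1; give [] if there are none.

(a, b) ≡ (-26381, 33511) mod (ℚ^×)²; places V = {2, 3, 5, 7, 11, 13, 23, 29, 31, 37, 47, ∞}.
(a,b)_5: α=4, u≡4; β=6, v≡4 (mod 5); (4|5)=+1, (4|5)=+1; sign (−1)^0·+1^6·+1^4 = +1.
(a,b)_11: α=-2, u≡7; β=-4, v≡9 (mod 11); (7|11)=-1, (9|11)=+1; sign (−1)^0·-1^-4·+1^-2 = +1.
(a,b)_2: α=-12, β=-26; u≡3, v≡7 (mod 8); ε(u)ε(v)=1·1, αω(v)=-12·0, βω(u)=-26·1; sum ≡ 1  ⇒  -1.
(a,b)_13: α=0, u≡10; β=2, v≡3 (mod 13); (10|13)=+1, (3|13)=+1; sign (−1)^0·+1^2·+1^0 = +1.
(a,b)_∞: sgn(-26381)=−, sgn(33511)=+, so +1.
(a,b)_23: α=1, u≡3; β=3, v≡16 (mod 23); (3|23)=+1, (16|23)=+1; sign (−1)^1·+1^3·+1^1 = -1.
(a,b)_3: α=0, u≡1; β=-4, v≡1 (mod 3); (1|3)=+1, (1|3)=+1; sign (−1)^0·+1^-4·+1^0 = +1.
(a,b)_47: α=2, u≡31; β=5, v≡9 (mod 47); (31|47)=-1, (9|47)=+1; sign (−1)^0·-1^5·+1^2 = -1.
(a,b)_7: α=2, u≡1; β=10, v≡2 (mod 7); (1|7)=+1, (2|7)=+1; sign (−1)^0·+1^10·+1^2 = +1.
(a,b)_37: α=1, u≡11; β=2, v≡33 (mod 37); (11|37)=+1, (33|37)=+1; sign (−1)^0·+1^2·+1^1 = +1.
(a,b)_29: α=0, u≡22; β=-2, v≡28 (mod 29); (22|29)=+1, (28|29)=+1; sign (−1)^0·+1^-2·+1^0 = +1.
(a,b)_31: α=1, u≡3; β=3, v≡6 (mod 31); (3|31)=-1, (6|31)=-1; sign (−1)^1·-1^3·-1^1 = -1.
Ram(-26381, 33511) = {2, 23, 31, 47}; no ℚ_2-point on the conic.

[2, 23, 31, 47]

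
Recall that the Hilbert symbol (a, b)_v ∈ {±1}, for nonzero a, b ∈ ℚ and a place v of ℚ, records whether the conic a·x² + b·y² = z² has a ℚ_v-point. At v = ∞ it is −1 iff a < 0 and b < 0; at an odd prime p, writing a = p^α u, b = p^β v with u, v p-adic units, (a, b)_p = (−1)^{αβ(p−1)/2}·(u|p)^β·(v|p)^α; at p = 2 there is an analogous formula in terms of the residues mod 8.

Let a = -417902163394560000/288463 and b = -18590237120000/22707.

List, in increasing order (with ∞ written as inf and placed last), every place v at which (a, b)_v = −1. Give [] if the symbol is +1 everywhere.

(a, b) ≡ (-357, -546) mod (ℚ^×)²; places V = {2, 3, 5, 7, 13, 17, 29, 47, ∞}.
(a,b)_29: α=-2, u≡4; β=-2, v≡5 (mod 29); (4|29)=+1, (5|29)=+1; sign (−1)^0·+1^-2·+1^-2 = +1.
(a,b)_47: α=0, u≡45; β=2, v≡37 (mod 47); (45|47)=-1, (37|47)=+1; sign (−1)^0·-1^2·+1^0 = +1.
(a,b)_5: α=4, u≡3; β=4, v≡4 (mod 5); (3|5)=-1, (4|5)=+1; sign (−1)^0·-1^4·+1^4 = +1.
(a,b)_17: α=3, u≡9; β=2, v≡13 (mod 17); (9|17)=+1, (13|17)=+1; sign (−1)^0·+1^2·+1^3 = +1.
(a,b)_13: α=2, u≡8; β=1, v≡3 (mod 13); (8|13)=-1, (3|13)=+1; sign (−1)^0·-1^1·+1^2 = -1.
(a,b)_7: α=-3, u≡5; β=1, v≡5 (mod 7); (5|7)=-1, (5|7)=-1; sign (−1)^1·-1^1·-1^-3 = -1.
(a,b)_3: α=1, u≡1; β=-3, v≡1 (mod 3); (1|3)=+1, (1|3)=+1; sign (−1)^1·+1^-3·+1^1 = -1.
(a,b)_∞: sgn(-357)=−, sgn(-546)=−, so -1.
(a,b)_2: α=28, β=9; u≡3, v≡7 (mod 8); ε(u)ε(v)=1·1, αω(v)=28·0, βω(u)=9·1; sum ≡ 0  ⇒  +1.
(-357, -546 / ℚ) ramifies at {3, 7, 13, ∞}: a division algebra.

[3, 7, 13, inf]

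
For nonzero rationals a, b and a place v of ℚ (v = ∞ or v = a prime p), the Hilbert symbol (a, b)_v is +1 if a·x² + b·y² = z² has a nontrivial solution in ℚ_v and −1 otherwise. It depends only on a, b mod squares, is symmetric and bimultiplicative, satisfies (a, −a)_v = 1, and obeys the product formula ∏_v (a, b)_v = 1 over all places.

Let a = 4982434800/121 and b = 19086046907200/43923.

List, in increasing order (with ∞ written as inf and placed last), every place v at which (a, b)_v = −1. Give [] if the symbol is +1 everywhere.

(a, b) ≡ (12456087, 732711) mod (ℚ^×)²; places V = {2, 3, 5, 7, 11, 13, 17, 23, 37, 41, ∞}.
(a,b)_11: α=-2, u≡2; β=-4, v≡3 (mod 11); (2|11)=-1, (3|11)=+1; sign (−1)^0·-1^-4·+1^-2 = +1.
(a,b)_3: α=1, u≡2; β=-1, v≡1 (mod 3); (2|3)=-1, (1|3)=+1; sign (−1)^1·-1^-1·+1^1 = +1.
(a,b)_41: α=1, u≡26; β=1, v≡10 (mod 41); (26|41)=-1, (10|41)=+1; sign (−1)^0·-1^1·+1^1 = -1.
(a,b)_13: α=0, u≡11; β=2, v≡2 (mod 13); (11|13)=-1, (2|13)=-1; sign (−1)^0·-1^2·-1^0 = +1.
(a,b)_37: α=1, u≡1; β=1, v≡6 (mod 37); (1|37)=+1, (6|37)=-1; sign (−1)^0·+1^1·-1^1 = -1.
(a,b)_23: α=1, u≡5; β=1, v≡18 (mod 23); (5|23)=-1, (18|23)=+1; sign (−1)^1·-1^1·+1^1 = +1.
(a,b)_7: α=1, u≡3; β=1, v≡2 (mod 7); (3|7)=-1, (2|7)=+1; sign (−1)^1·-1^1·+1^1 = +1.
(a,b)_17: α=1, u≡7; β=2, v≡6 (mod 17); (7|17)=-1, (6|17)=-1; sign (−1)^0·-1^2·-1^1 = -1.
(a,b)_5: α=2, u≡2; β=2, v≡1 (mod 5); (2|5)=-1, (1|5)=+1; sign (−1)^0·-1^2·+1^2 = +1.
(a,b)_2: α=4, β=6; u≡7, v≡7 (mod 8); ε(u)ε(v)=1·1, αω(v)=4·0, βω(u)=6·0; sum ≡ 1  ⇒  -1.
(a,b)_∞: sgn(12456087)=+, sgn(732711)=+, so +1.
Ram(12456087, 732711) = {2, 17, 37, 41}; no ℚ_2-point on the conic.

[2, 17, 37, 41]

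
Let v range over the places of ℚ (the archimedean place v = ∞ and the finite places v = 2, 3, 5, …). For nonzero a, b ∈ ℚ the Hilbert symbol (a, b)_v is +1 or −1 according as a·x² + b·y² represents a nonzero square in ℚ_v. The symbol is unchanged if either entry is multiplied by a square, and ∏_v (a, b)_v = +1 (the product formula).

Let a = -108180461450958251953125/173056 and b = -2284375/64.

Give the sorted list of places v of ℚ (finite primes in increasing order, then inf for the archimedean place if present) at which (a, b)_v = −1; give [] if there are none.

(a, b) ≡ (-10965, -3655) mod (ℚ^×)²; places V = {2, 3, 5, 11, 13, 17, 43, ∞}.
(a,b)_2: α=-10, β=-6; u≡3, v≡1 (mod 8); ε(u)ε(v)=1·0, αω(v)=-10·0, βω(u)=-6·1; sum ≡ 0  ⇒  +1.
(a,b)_13: α=-2, u≡7; β=0, v≡2 (mod 13); (7|13)=-1, (2|13)=-1; sign (−1)^0·-1^0·-1^-2 = +1.
(a,b)_5: α=17, u≡2; β=5, v≡1 (mod 5); (2|5)=-1, (1|5)=+1; sign (−1)^0·-1^5·+1^17 = -1.
(a,b)_17: α=3, u≡2; β=1, v≡6 (mod 17); (2|17)=+1, (6|17)=-1; sign (−1)^0·+1^1·-1^3 = -1.
(a,b)_∞: sgn(-10965)=−, sgn(-3655)=−, so -1.
(a,b)_11: α=2, u≡2; β=0, v≡8 (mod 11); (2|11)=-1, (8|11)=-1; sign (−1)^0·-1^0·-1^2 = +1.
(a,b)_3: α=1, u≡2; β=0, v≡2 (mod 3); (2|3)=-1, (2|3)=-1; sign (−1)^0·-1^0·-1^1 = -1.
(a,b)_43: α=3, u≡7; β=1, v≡40 (mod 43); (7|43)=-1, (40|43)=+1; sign (−1)^1·-1^1·+1^3 = +1.
|Ram(-10965, -3655)| = 4, even; anisotropic at {3, 5, 17, ∞}.

[3, 5, 17, inf]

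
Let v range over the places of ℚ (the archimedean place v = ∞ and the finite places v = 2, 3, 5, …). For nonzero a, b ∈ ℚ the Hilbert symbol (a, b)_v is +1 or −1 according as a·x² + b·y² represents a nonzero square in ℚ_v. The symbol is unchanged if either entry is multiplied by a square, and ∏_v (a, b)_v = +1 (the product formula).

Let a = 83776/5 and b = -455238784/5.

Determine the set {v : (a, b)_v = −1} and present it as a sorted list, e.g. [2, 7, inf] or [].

Mod squares: a ≡ 6545, b ≡ -293930. Check v ∈ {∞, 2, 5, 7, 11, 13, 17, 19}.
v=13: a=13^0·(≡6), b=13^1·(≡1) mod 13; (6|13)=-1, (1|13)=+1; (−1)^{0·1·6}·(-1)^1·(+1)^0 = -1.
v=19: a=19^0·(≡1), b=19^1·(≡18) mod 19; (1|19)=+1, (18|19)=-1; (−1)^{0·1·9}·(+1)^1·(-1)^0 = +1.
v=∞: 6545 > 0 and -293930 < 0  ⇒  (a,b)_∞ = +1.
v=2: v_2(a)=6, v_2(b)=7; units ≡ 1, 3 (mod 8); ε·ε+αω+βω = 0·1+6·1+7·0 ≡ 0  ⇒  (a,b)_2 = +1.
v=17: a=17^1·(≡3), b=17^1·(≡1) mod 17; (3|17)=-1, (1|17)=+1; (−1)^{1·1·8}·(-1)^1·(+1)^1 = -1.
v=5: a=5^-1·(≡1), b=5^-1·(≡1) mod 5; (1|5)=+1, (1|5)=+1; (−1)^{-1·-1·2}·(+1)^-1·(+1)^-1 = +1.
v=11: a=11^1·(≡3), b=11^2·(≡3) mod 11; (3|11)=+1, (3|11)=+1; (−1)^{1·2·5}·(+1)^2·(+1)^1 = +1.
v=7: a=7^1·(≡1), b=7^1·(≡5) mod 7; (1|7)=+1, (5|7)=-1; (−1)^{1·1·3}·(+1)^1·(-1)^1 = +1.
|Ram(6545, -293930)| = 2, even; anisotropic at {13, 17}.

[13, 17]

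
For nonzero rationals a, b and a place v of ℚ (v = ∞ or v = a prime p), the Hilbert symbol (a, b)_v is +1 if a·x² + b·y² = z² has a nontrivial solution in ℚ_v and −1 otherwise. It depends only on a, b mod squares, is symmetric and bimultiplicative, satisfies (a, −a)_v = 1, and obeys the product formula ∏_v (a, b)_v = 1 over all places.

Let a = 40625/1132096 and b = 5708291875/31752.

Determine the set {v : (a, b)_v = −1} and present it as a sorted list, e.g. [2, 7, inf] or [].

(a, b) ≡ (65, 374) mod (ℚ^×)²; places V = {2, 3, 5, 7, 11, 13, 17, 19, ∞}.
(a,b)_3: α=0, u≡2; β=-4, v≡2 (mod 3); (2|3)=-1, (2|3)=-1; sign (−1)^0·-1^-4·-1^0 = +1.
(a,b)_19: α=-2, u≡3; β=0, v≡3 (mod 19); (3|19)=-1, (3|19)=-1; sign (−1)^0·-1^0·-1^-2 = +1.
(a,b)_7: α=-2, u≡1; β=-2, v≡5 (mod 7); (1|7)=+1, (5|7)=-1; sign (−1)^0·+1^-2·-1^-2 = +1.
(a,b)_13: α=1, u≡11; β=2, v≡9 (mod 13); (11|13)=-1, (9|13)=+1; sign (−1)^0·-1^2·+1^1 = +1.
(a,b)_11: α=0, u≡10; β=1, v≡9 (mod 11); (10|11)=-1, (9|11)=+1; sign (−1)^0·-1^1·+1^0 = -1.
(a,b)_∞: sgn(65)=+, sgn(374)=+, so +1.
(a,b)_2: α=-6, β=-3; u≡1, v≡3 (mod 8); ε(u)ε(v)=0·1, αω(v)=-6·1, βω(u)=-3·0; sum ≡ 0  ⇒  +1.
(a,b)_5: α=5, u≡3; β=4, v≡1 (mod 5); (3|5)=-1, (1|5)=+1; sign (−1)^0·-1^4·+1^5 = +1.
(a,b)_17: α=0, u≡11; β=3, v≡6 (mod 17); (11|17)=-1, (6|17)=-1; sign (−1)^0·-1^3·-1^0 = -1.
Ram(65, 374) = {11, 17}; no ℚ_11-point on the conic.

[11, 17]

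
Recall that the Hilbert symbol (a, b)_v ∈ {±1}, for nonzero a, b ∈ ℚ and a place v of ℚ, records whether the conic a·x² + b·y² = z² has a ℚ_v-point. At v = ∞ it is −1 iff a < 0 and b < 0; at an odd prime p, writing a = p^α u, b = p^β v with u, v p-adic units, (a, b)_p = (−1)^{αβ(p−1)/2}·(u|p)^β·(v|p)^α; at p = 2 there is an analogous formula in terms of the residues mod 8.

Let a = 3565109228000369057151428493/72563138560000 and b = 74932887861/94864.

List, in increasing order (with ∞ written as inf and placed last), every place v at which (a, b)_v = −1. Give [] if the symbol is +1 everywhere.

(a, b) ≡ (13, 18941) mod (ℚ^×)²; places V = {2, 3, 5, 7, 11, 13, 17, 31, 47, ∞}.
(a,b)_5: α=-4, u≡3; β=0, v≡4 (mod 5); (3|5)=-1, (4|5)=+1; sign (−1)^0·-1^0·+1^-4 = +1.
(a,b)_2: α=-16, β=-4; u≡5, v≡5 (mod 8); ε(u)ε(v)=0·0, αω(v)=-16·1, βω(u)=-4·1; sum ≡ 0  ⇒  +1.
(a,b)_31: α=2, u≡29; β=1, v≡29 (mod 31); (29|31)=-1, (29|31)=-1; sign (−1)^0·-1^1·-1^2 = -1.
(a,b)_7: α=0, u≡3; β=-2, v≡5 (mod 7); (3|7)=-1, (5|7)=-1; sign (−1)^0·-1^-2·-1^0 = +1.
(a,b)_47: α=2, u≡33; β=1, v≡32 (mod 47); (33|47)=-1, (32|47)=+1; sign (−1)^0·-1^1·+1^2 = -1.
(a,b)_11: α=-6, u≡8; β=-2, v≡6 (mod 11); (8|11)=-1, (6|11)=-1; sign (−1)^0·-1^-2·-1^-6 = +1.
(a,b)_17: α=6, u≡16; β=2, v≡3 (mod 17); (16|17)=+1, (3|17)=-1; sign (−1)^0·+1^2·-1^6 = +1.
(a,b)_13: α=9, u≡10; β=3, v≡3 (mod 13); (10|13)=+1, (3|13)=+1; sign (−1)^0·+1^3·+1^9 = +1.
(a,b)_3: α=8, u≡1; β=4, v≡2 (mod 3); (1|3)=+1, (2|3)=-1; sign (−1)^0·+1^4·-1^8 = +1.
(a,b)_∞: sgn(13)=+, sgn(18941)=+, so +1.
(13, 18941 / ℚ) ramifies at {31, 47}: a division algebra.

[31, 47]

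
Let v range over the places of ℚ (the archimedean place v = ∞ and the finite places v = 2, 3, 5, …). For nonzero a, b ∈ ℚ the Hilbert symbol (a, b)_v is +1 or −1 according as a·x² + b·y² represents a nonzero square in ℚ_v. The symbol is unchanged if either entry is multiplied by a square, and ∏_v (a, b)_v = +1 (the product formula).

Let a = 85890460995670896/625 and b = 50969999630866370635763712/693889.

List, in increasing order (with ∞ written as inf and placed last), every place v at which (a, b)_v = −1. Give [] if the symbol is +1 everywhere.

(a, b) ≡ (111, 187953) mod (ℚ^×)²; places V = {2, 3, 5, 7, 17, 31, 37, 43, 47, ∞}.
(a,b)_3: α=3, u≡1; β=3, v≡2 (mod 3); (1|3)=+1, (2|3)=-1; sign (−1)^1·+1^3·-1^3 = +1.
(a,b)_31: α=2, u≡2; β=3, v≡25 (mod 31); (2|31)=+1, (25|31)=+1; sign (−1)^0·+1^3·+1^2 = +1.
(a,b)_2: α=4, β=12; u≡7, v≡1 (mod 8); ε(u)ε(v)=1·0, αω(v)=4·0, βω(u)=12·0; sum ≡ 0  ⇒  +1.
(a,b)_37: α=3, u≡4; β=4, v≡33 (mod 37); (4|37)=+1, (33|37)=+1; sign (−1)^0·+1^4·+1^3 = +1.
(a,b)_7: α=0, u≡6; β=-4, v≡6 (mod 7); (6|7)=-1, (6|7)=-1; sign (−1)^0·-1^-4·-1^0 = +1.
(a,b)_47: α=2, u≡12; β=3, v≡12 (mod 47); (12|47)=+1, (12|47)=+1; sign (−1)^0·+1^3·+1^2 = +1.
(a,b)_17: α=0, u≡16; β=-2, v≡1 (mod 17); (16|17)=+1, (1|17)=+1; sign (−1)^0·+1^-2·+1^0 = +1.
(a,b)_43: α=2, u≡24; β=3, v≡5 (mod 43); (24|43)=+1, (5|43)=-1; sign (−1)^0·+1^3·-1^2 = +1.
(a,b)_5: α=-4, u≡1; β=0, v≡3 (mod 5); (1|5)=+1, (3|5)=-1; sign (−1)^0·+1^0·-1^-4 = +1.
(a,b)_∞: sgn(111)=+, sgn(187953)=+, so +1.
Ram(a, b) = ∅: the form 111·x² + 187953·y² − z² is isotropic over every ℚ_v, so by Hasse–Minkowski it is isotropic over ℚ.

[]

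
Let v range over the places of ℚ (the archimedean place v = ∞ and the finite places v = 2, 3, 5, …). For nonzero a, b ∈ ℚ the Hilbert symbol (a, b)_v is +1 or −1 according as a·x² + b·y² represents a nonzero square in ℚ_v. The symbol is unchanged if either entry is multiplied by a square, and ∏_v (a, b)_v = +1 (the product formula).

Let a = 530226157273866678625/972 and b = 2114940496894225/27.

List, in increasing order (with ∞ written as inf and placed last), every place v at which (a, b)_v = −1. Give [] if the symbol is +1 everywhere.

(a, b) ≡ (1430715, 100947) mod (ℚ^×)²; places V = {2, 3, 5, 7, 11, 13, 19, 23, 29, ∞}.
(a,b)_3: α=-5, u≡1; β=-3, v≡1 (mod 3); (1|3)=+1, (1|3)=+1; sign (−1)^1·+1^-3·+1^-5 = -1.
(a,b)_7: α=4, u≡5; β=3, v≡4 (mod 7); (5|7)=-1, (4|7)=+1; sign (−1)^0·-1^3·+1^4 = -1.
(a,b)_2: α=-2, β=0; u≡3, v≡3 (mod 8); ε(u)ε(v)=1·1, αω(v)=-2·1, βω(u)=0·1; sum ≡ 1  ⇒  -1.
(a,b)_29: α=3, u≡22; β=2, v≡3 (mod 29); (22|29)=+1, (3|29)=-1; sign (−1)^0·+1^2·-1^3 = -1.
(a,b)_19: α=4, u≡3; β=3, v≡12 (mod 19); (3|19)=-1, (12|19)=-1; sign (−1)^0·-1^3·-1^4 = -1.
(a,b)_∞: sgn(1430715)=+, sgn(100947)=+, so +1.
(a,b)_23: α=1, u≡8; β=1, v≡7 (mod 23); (8|23)=+1, (7|23)=-1; sign (−1)^1·+1^1·-1^1 = +1.
(a,b)_5: α=3, u≡2; β=2, v≡2 (mod 5); (2|5)=-1, (2|5)=-1; sign (−1)^0·-1^2·-1^3 = -1.
(a,b)_13: α=3, u≡4; β=2, v≡11 (mod 13); (4|13)=+1, (11|13)=-1; sign (−1)^0·+1^2·-1^3 = -1.
(a,b)_11: α=1, u≡5; β=1, v≡1 (mod 11); (5|11)=+1, (1|11)=+1; sign (−1)^1·+1^1·+1^1 = -1.
Ram(1430715, 100947) = {2, 3, 5, 7, 11, 13, 19, 29}; no ℚ_2-point on the conic.

[2, 3, 5, 7, 11, 13, 19, 29]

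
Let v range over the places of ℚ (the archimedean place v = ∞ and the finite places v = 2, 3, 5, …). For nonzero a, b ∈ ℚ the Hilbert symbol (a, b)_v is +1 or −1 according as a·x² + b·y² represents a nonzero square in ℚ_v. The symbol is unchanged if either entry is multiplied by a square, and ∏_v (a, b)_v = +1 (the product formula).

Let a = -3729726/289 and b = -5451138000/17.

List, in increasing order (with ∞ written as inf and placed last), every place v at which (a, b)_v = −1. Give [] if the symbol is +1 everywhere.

(a, b) ≡ (-46046, -2860165) mod (ℚ^×)²; places V = {2, 3, 5, 7, 11, 13, 17, 19, 23, ∞}.
(a,b)_∞: sgn(-46046)=−, sgn(-2860165)=−, so -1.
(a,b)_19: α=0, u≡3; β=1, v≡12 (mod 19); (3|19)=-1, (12|19)=-1; sign (−1)^0·-1^1·-1^0 = -1.
(a,b)_17: α=-2, u≡6; β=-1, v≡9 (mod 17); (6|17)=-1, (9|17)=+1; sign (−1)^0·-1^-1·+1^-2 = -1.
(a,b)_13: α=1, u≡7; β=0, v≡1 (mod 13); (7|13)=-1, (1|13)=+1; sign (−1)^0·-1^0·+1^1 = +1.
(a,b)_3: α=4, u≡1; β=4, v≡2 (mod 3); (1|3)=+1, (2|3)=-1; sign (−1)^0·+1^4·-1^4 = +1.
(a,b)_7: α=1, u≡4; β=1, v≡4 (mod 7); (4|7)=+1, (4|7)=+1; sign (−1)^1·+1^1·+1^1 = -1.
(a,b)_23: α=1, u≡15; β=1, v≡18 (mod 23); (15|23)=-1, (18|23)=+1; sign (−1)^1·-1^1·+1^1 = +1.
(a,b)_11: α=1, u≡3; β=1, v≡5 (mod 11); (3|11)=+1, (5|11)=+1; sign (−1)^1·+1^1·+1^1 = -1.
(a,b)_5: α=0, u≡1; β=3, v≡3 (mod 5); (1|5)=+1, (3|5)=-1; sign (−1)^0·+1^3·-1^0 = +1.
(a,b)_2: α=1, β=4; u≡1, v≡3 (mod 8); ε(u)ε(v)=0·1, αω(v)=1·1, βω(u)=4·0; sum ≡ 1  ⇒  -1.
Ram(-46046, -2860165) = {2, 7, 11, 17, 19, ∞}; no ℚ_2-point on the conic.

[2, 7, 11, 17, 19, inf]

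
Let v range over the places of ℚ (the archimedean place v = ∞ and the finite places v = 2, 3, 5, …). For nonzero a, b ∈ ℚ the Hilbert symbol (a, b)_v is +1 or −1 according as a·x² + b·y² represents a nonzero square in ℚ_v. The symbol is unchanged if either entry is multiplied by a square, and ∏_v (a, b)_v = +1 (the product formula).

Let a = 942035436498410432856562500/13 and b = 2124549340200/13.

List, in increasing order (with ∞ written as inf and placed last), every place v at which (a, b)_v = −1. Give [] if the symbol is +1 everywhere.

[2, 3, 11, 13]

Mod squares: a ≡ 85085, b ≡ 546. Check v ∈ {∞, 2, 3, 5, 7, 11, 13, 17}.
v=∞: 85085 > 0 and 546 > 0  ⇒  (a,b)_∞ = +1.
v=2: v_2(a)=2, v_2(b)=3; units ≡ 5, 1 (mod 8); ε·ε+αω+βω = 0·0+2·0+3·1 ≡ 1  ⇒  (a,b)_2 = -1.
v=13: a=13^-1·(≡5), b=13^-1·(≡1) mod 13; (5|13)=-1, (1|13)=+1; (−1)^{-1·-1·6}·(-1)^-1·(+1)^-1 = -1.
v=3: a=3^14·(≡2), b=3^7·(≡2) mod 3; (2|3)=-1, (2|3)=-1; (−1)^{14·7·1}·(-1)^7·(-1)^14 = -1.
v=5: a=5^7·(≡3), b=5^2·(≡1) mod 5; (3|5)=-1, (1|5)=+1; (−1)^{7·2·2}·(-1)^2·(+1)^7 = +1.
v=17: a=17^5·(≡10), b=17^2·(≡2) mod 17; (10|17)=-1, (2|17)=+1; (−1)^{5·2·8}·(-1)^2·(+1)^5 = +1.
v=11: a=11^1·(≡6), b=11^0·(≡6) mod 11; (6|11)=-1, (6|11)=-1; (−1)^{1·0·5}·(-1)^0·(-1)^1 = -1.
v=7: a=7^9·(≡5), b=7^5·(≡4) mod 7; (5|7)=-1, (4|7)=+1; (−1)^{9·5·3}·(-1)^5·(+1)^9 = +1.
|Ram(85085, 546)| = 4, even; anisotropic at {2, 3, 11, 13}.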